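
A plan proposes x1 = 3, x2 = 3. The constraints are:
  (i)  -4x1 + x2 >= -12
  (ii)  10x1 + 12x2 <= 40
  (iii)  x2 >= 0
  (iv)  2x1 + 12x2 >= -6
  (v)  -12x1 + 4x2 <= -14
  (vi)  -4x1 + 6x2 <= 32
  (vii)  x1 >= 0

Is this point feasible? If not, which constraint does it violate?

not feasible — violates (ii)

Constraint (ii): 10x1 + 12x2 = 66, which is not ≤ 40. All other constraints are satisfied.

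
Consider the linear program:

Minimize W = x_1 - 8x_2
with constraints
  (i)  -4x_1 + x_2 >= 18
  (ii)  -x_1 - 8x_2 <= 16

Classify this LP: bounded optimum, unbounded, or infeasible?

From the feasible point (-160/33, -46/33), moving in the direction (-8, 1) keeps every constraint satisfied while W decreases without bound.

unbounded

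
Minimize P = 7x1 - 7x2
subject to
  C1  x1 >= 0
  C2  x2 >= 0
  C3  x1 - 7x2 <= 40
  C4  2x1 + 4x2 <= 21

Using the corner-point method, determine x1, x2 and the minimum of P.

x1 = 0, x2 = 21/4, minimum P = -147/4

Extreme points and P = 7x1 - 7x2:
  (0, 0) → P = 0
  (0, 21/4) → P = -147/4
  (21/2, 0) → P = 147/2

At the optimal vertex, x1 = 0 and 2x1 + 4x2 = 21.
Solving simultaneously gives x1 = 0, x2 = 21/4.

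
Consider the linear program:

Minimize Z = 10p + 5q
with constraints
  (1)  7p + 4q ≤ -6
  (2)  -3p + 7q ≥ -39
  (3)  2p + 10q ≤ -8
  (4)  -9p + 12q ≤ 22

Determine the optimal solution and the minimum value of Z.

Extreme points and Z = 10p + 5q:
  (114/61, -291/61) → Z = -315/61
  (-14/31, -22/31) → Z = -250/31
  (-622/27, -139/9) → Z = -8305/27
  (-158/57, -14/57) → Z = -550/19

The optimum lies where -3p + 7q = -39 and -9p + 12q = 22.
Solving simultaneously gives p = -622/27, q = -139/9.

p = -622/27, q = -139/9, minimum Z = -8305/27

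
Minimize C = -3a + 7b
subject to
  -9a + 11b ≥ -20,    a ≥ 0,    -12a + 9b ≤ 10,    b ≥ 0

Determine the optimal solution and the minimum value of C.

Vertices and C = -3a + 7b:
  (20/9, 0) → C = -20/3
  (0, 10/9) → C = 70/9
  (0, 0) → C = 0
The feasible region is unbounded (it extends along (3, 4), (11, 9)), but C strictly increases along every unbounded feasible direction, so there is no improving ray and the minimum is attained at a vertex.

The optimum lies where -9a + 11b = -20 and b = 0.
Solving simultaneously gives a = 20/9, b = 0.

a = 20/9, b = 0, minimum C = -20/3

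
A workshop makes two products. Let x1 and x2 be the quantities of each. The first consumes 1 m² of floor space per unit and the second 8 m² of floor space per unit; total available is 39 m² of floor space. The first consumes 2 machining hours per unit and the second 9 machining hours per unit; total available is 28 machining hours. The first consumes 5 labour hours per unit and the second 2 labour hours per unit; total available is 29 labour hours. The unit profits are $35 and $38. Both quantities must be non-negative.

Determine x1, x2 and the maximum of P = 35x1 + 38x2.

x1 = 5, x2 = 2, maximum P = 251

Feasible corners and P = 35x1 + 38x2:
  (0, 0) → P = 0
  (0, 28/9) → P = 1064/9
  (29/5, 0) → P = 203
  (5, 2) → P = 251

At the optimal vertex, 2x1 + 9x2 = 28 and 5x1 + 2x2 = 29.
Solving simultaneously gives x1 = 5, x2 = 2.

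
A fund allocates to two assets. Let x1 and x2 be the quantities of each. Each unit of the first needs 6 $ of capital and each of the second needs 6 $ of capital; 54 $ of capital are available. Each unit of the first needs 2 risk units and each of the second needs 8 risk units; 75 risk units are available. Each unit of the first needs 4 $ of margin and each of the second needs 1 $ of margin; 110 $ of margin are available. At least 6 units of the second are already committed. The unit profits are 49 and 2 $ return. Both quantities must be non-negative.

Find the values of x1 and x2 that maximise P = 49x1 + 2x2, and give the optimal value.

Vertices and P = 49x1 + 2x2:
  (0, 9) → P = 18
  (0, 6) → P = 12
  (3, 6) → P = 159

The optimum lies where 6x1 + 6x2 = 54 and x2 = 6.
Solving simultaneously gives x1 = 3, x2 = 6.

x1 = 3, x2 = 6, maximum P = 159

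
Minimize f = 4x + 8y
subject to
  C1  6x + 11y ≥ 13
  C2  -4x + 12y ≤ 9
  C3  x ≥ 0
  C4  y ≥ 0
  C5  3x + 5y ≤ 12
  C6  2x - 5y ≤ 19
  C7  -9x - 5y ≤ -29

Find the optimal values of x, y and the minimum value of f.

The optimum lies where y = 0 and -9x - 5y = -29.
Solving simultaneously gives x = 29/9, y = 0.

x = 29/9, y = 0, minimum f = 116/9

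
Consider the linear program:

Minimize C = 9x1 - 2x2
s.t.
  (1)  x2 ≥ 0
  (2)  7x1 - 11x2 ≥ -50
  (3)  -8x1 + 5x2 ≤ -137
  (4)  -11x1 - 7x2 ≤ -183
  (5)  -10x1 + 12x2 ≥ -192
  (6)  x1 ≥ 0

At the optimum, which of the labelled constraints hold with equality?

Feasible corners and C = 9x1 - 2x2:
  (137/8, 0) → C = 1233/8
  (96/5, 0) → C = 864/5
  (1757/53, 1359/53) → C = 13095/53
  (1356/13, 922/13) → C = 10360/13

The minimum is at (137/8, 0). Substituting into each constraint, equality holds for (1) and (3); the remaining constraints have slack.

(1) and (3)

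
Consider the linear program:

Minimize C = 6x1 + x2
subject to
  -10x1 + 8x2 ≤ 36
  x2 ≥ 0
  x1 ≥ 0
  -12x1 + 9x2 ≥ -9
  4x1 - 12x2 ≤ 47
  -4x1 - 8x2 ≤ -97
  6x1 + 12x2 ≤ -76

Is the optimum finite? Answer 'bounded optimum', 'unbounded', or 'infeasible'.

Constraints -4x1 - 8x2 ≤ -97 and 6x1 + 12x2 ≤ -76 have parallel boundaries but demand opposite sides — no point can satisfy both, so the region is empty.

infeasible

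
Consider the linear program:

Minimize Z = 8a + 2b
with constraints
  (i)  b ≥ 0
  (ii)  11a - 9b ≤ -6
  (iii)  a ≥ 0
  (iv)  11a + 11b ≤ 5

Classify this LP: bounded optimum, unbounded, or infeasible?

infeasible

The boundaries b = 0 and 11a - 9b = -6 meet at (-6/11, 0), but that point violates a ≥ 0. Every candidate vertex is excluded by some other constraint, so the feasible region is empty.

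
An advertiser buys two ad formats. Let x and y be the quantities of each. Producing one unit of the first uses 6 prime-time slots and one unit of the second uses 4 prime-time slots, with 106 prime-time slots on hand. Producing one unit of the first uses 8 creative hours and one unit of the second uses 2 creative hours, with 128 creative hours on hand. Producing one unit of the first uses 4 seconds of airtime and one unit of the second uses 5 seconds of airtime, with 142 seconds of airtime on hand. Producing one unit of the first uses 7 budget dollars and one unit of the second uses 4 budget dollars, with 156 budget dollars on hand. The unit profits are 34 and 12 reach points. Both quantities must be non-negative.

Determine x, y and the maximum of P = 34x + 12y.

Vertices and P = 34x + 12y:
  (0, 0) → P = 0
  (0, 53/2) → P = 318
  (16, 0) → P = 544
  (15, 4) → P = 558

x = 15, y = 4, maximum P = 558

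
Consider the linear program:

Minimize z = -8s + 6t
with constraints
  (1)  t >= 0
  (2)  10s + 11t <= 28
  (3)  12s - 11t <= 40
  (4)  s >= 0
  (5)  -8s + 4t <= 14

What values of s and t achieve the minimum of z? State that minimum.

s = 14/5, t = 0, minimum z = -112/5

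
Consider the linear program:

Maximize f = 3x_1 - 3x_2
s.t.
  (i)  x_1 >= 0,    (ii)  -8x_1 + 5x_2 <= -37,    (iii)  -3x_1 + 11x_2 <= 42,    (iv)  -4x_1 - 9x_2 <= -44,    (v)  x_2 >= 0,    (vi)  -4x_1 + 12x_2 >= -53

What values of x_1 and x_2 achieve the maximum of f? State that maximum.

x_1 = 1087/8, x_2 = 327/8, maximum f = 285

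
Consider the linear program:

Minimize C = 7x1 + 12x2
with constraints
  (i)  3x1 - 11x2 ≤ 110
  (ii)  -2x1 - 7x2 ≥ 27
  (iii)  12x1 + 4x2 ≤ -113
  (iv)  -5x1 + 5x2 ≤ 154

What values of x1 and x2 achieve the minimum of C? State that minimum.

At the optimal vertex, 3x1 - 11x2 = 110 and -5x1 + 5x2 = 154.
Solving simultaneously gives x1 = -561/10, x2 = -253/10.

x1 = -561/10, x2 = -253/10, minimum C = -6963/10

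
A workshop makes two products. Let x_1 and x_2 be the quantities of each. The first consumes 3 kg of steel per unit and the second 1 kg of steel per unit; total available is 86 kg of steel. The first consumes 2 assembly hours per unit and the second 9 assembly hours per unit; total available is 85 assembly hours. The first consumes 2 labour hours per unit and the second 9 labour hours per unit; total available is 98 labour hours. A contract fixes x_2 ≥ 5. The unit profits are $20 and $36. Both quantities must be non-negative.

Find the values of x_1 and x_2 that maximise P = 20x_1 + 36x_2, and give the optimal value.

x_1 = 20, x_2 = 5, maximum P = 580

Extreme points and P = 20x_1 + 36x_2:
  (0, 85/9) → P = 340
  (0, 5) → P = 180
  (20, 5) → P = 580

The binding constraints are 2x_1 + 9x_2 = 85 and x_2 = 5.
Solving simultaneously gives x_1 = 20, x_2 = 5.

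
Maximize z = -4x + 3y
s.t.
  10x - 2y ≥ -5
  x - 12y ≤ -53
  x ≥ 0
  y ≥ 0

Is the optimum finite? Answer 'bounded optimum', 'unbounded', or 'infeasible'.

From the feasible point (23/59, 525/118), moving in the direction (2, 10) keeps every constraint satisfied while z increases without bound.

unbounded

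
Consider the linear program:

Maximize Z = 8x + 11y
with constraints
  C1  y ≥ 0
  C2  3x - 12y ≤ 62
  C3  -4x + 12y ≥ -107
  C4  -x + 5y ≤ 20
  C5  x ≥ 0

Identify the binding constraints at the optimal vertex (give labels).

C3 and C4

Corner points and Z = 8x + 11y:
  (62/3, 0) → Z = 496/3
  (0, 0) → Z = 0
  (45, 73/12) → Z = 5123/12
  (775/8, 187/8) → Z = 8257/8
  (0, 4) → Z = 44

The maximum is at (775/8, 187/8). Substituting into each constraint, equality holds for C3 and C4; the remaining constraints have slack.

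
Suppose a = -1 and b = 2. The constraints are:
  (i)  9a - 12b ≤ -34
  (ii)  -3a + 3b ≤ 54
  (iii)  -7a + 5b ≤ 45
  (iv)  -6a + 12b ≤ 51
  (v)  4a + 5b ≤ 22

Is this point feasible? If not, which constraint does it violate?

Constraint (i): 9a - 12b = -33, which is not ≤ -34. All other constraints are satisfied.

not feasible — violates (i)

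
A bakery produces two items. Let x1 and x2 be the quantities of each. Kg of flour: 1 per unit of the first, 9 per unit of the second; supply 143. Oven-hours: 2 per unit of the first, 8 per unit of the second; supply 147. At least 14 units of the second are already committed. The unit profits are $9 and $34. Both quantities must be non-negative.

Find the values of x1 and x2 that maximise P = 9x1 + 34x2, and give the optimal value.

x1 = 17, x2 = 14, maximum P = 629

Corner points and P = 9x1 + 34x2:
  (0, 143/9) → P = 4862/9
  (0, 14) → P = 476
  (17, 14) → P = 629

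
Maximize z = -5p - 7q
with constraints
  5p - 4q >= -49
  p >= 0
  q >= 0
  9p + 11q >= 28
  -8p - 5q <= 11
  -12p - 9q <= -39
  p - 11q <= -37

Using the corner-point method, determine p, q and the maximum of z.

Vertices and z = -5p - 7q:
  (0, 49/4) → z = -343/4
  (0, 13/3) → z = -91/3
  (32/47, 161/47) → z = -1287/47
The feasible region is unbounded (it extends along (11, 1), (4, 5)), but z strictly decreases along every unbounded feasible direction, so there is no improving ray and the maximum is attained at a vertex.

At the optimal vertex, -12p - 9q = -39 and p - 11q = -37.
Solving simultaneously gives p = 32/47, q = 161/47.

p = 32/47, q = 161/47, maximum z = -1287/47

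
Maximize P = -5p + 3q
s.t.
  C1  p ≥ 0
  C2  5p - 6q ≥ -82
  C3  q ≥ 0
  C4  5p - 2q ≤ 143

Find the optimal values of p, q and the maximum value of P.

Vertices and P = -5p + 3q:
  (0, 41/3) → P = 41
  (0, 0) → P = 0
  (511/10, 225/4) → P = -347/4
  (143/5, 0) → P = -143

p = 0, q = 41/3, maximum P = 41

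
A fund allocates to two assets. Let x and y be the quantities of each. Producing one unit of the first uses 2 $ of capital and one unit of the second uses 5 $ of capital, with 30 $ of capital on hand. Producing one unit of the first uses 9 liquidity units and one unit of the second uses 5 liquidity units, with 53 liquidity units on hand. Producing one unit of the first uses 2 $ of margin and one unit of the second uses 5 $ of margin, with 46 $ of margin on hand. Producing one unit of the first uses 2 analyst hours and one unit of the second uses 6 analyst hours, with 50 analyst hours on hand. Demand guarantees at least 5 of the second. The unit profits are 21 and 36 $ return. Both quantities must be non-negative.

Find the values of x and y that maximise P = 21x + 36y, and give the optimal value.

x = 5/2, y = 5, maximum P = 465/2

The optimum lies where 2x + 5y = 30 and y = 5.
Solving simultaneously gives x = 5/2, y = 5.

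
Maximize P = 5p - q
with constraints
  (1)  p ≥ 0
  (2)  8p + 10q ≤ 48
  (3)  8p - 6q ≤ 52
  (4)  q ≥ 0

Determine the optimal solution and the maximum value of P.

p = 6, q = 0, maximum P = 30

Corner points and P = 5p - q:
  (0, 24/5) → P = -24/5
  (0, 0) → P = 0
  (6, 0) → P = 30

The binding constraints are 8p + 10q = 48 and q = 0.
Solving simultaneously gives p = 6, q = 0.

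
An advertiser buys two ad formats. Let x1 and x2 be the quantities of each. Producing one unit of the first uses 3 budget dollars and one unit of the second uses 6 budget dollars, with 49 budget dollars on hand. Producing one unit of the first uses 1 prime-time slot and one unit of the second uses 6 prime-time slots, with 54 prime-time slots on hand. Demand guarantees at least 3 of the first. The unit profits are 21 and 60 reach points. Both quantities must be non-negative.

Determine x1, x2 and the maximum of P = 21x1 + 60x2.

Corner points and P = 21x1 + 60x2:
  (49/3, 0) → P = 343
  (3, 0) → P = 63
  (3, 20/3) → P = 463

x1 = 3, x2 = 20/3, maximum P = 463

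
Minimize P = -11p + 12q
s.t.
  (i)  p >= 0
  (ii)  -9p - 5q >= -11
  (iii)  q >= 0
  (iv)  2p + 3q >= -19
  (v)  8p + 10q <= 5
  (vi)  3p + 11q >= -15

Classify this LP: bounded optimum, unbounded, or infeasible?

Feasible corners and P = -11p + 12q:
  (0, 0) → P = 0
  (0, 1/2) → P = 6
  (5/8, 0) → P = -55/8
The feasible region has finitely many vertices and no improving ray; the minimum is -55/8 at (5/8, 0).

bounded optimum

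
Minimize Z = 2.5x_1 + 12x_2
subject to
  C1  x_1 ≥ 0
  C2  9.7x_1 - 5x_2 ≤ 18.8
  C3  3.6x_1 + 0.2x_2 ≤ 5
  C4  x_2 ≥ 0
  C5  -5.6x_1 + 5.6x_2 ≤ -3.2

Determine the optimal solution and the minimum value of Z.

Extreme points and Z = 2.5x_1 + 12x_2:
  (25/18, 0) → Z = 125/36
  (179/133, 103/133) → Z = 481/38
  (4/7, 0) → Z = 10/7

The binding constraints are x_2 = 0 and -5.6x_1 + 5.6x_2 = -3.2.
Solving simultaneously gives x_1 = 4/7, x_2 = 0.

x_1 = 4/7, x_2 = 0, minimum Z = 10/7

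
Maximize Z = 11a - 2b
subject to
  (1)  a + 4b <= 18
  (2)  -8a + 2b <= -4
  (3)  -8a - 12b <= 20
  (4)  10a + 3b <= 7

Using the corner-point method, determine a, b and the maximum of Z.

Feasible corners and Z = 11a - 2b:
  (1/14, -12/7) → Z = 59/14
  (13/22, 4/11) → Z = 127/22
  (3/2, -8/3) → Z = 131/6

The optimum lies where -8a - 12b = 20 and 10a + 3b = 7.
Solving simultaneously gives a = 3/2, b = -8/3.

a = 3/2, b = -8/3, maximum Z = 131/6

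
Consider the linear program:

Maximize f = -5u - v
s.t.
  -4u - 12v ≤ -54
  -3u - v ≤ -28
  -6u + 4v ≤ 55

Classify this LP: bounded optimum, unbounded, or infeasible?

bounded optimum

Corner points and f = -5u - v:
  (141/16, 25/16) → f = -365/8
  (19/6, 37/2) → f = -103/3
The feasible region has finitely many vertices and no improving ray; the maximum is -103/3 at (19/6, 37/2).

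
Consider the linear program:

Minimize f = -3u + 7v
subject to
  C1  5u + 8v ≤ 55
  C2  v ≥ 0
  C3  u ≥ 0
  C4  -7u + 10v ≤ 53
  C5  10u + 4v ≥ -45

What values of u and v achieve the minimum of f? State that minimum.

Feasible corners and f = -3u + 7v:
  (11, 0) → f = -33
  (63/53, 325/53) → f = 2086/53
  (0, 0) → f = 0
  (0, 53/10) → f = 371/10

u = 11, v = 0, minimum f = -33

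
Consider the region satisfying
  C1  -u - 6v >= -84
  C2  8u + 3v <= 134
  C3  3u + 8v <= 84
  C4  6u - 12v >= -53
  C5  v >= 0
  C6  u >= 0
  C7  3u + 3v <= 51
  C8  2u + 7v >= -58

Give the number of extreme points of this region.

Intersecting each pair of boundary lines and keeping only the points that satisfy every inequality leaves:
  (67/4, 0)
  (83/5, 2/5)
  (146/21, 221/28)
  (52/5, 33/5)
  (0, 53/12)
  (0, 0)

6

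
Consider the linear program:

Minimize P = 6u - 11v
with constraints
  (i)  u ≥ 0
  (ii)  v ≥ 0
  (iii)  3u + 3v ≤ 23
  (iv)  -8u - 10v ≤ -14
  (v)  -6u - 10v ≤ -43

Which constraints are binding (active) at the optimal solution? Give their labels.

(i) and (iii)

Corner points and P = 6u - 11v:
  (0, 23/3) → P = -253/3
  (0, 43/10) → P = -473/10
  (23/3, 0) → P = 46
  (43/6, 0) → P = 43

The minimum is at (0, 23/3). Substituting into each constraint, equality holds for (i) and (iii); the remaining constraints have slack.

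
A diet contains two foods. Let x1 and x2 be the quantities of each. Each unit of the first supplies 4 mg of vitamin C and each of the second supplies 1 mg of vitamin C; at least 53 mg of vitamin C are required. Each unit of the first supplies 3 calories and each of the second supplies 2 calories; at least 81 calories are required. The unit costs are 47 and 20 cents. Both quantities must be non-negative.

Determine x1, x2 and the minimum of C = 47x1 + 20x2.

x1 = 5, x2 = 33, minimum C = 895

Vertices and C = 47x1 + 20x2:
  (0, 53) → C = 1060
  (27, 0) → C = 1269
  (5, 33) → C = 895
The feasible region is unbounded (it extends along (0, 1), (1, 0)), but C strictly increases along every unbounded feasible direction, so there is no improving ray and the minimum is attained at a vertex.

The optimum lies where 4x1 + x2 = 53 and 3x1 + 2x2 = 81.
Solving simultaneously gives x1 = 5, x2 = 33.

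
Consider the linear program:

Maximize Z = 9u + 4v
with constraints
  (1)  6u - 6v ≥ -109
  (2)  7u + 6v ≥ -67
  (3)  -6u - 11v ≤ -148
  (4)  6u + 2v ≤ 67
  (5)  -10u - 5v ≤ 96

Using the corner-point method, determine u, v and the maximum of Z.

Vertices and Z = 9u + 4v:
  (-311/102, 257/17) → Z = 1123/34
  (23/6, 22) → Z = 245/2
  (49/6, 9) → Z = 219/2

At the optimal vertex, 6u - 6v = -109 and 6u + 2v = 67.
Solving simultaneously gives u = 23/6, v = 22.

u = 23/6, v = 22, maximum Z = 245/2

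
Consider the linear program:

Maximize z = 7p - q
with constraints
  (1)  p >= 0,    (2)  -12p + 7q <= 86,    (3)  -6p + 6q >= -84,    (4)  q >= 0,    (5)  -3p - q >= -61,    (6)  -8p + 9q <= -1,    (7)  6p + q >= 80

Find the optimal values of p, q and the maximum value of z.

p = 75/4, q = 19/4, maximum z = 253/2

Vertices and z = 7p - q:
  (14, 0) → z = 98
  (75/4, 19/4) → z = 253/2
  (40/3, 0) → z = 280/3
  (110/7, 97/7) → z = 673/7
  (721/62, 317/31) → z = 4413/62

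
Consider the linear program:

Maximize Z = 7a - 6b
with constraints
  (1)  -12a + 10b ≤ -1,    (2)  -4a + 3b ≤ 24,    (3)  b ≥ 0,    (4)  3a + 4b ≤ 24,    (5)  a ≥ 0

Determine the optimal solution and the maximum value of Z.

The binding constraints are b = 0 and 3a + 4b = 24.
Solving simultaneously gives a = 8, b = 0.

a = 8, b = 0, maximum Z = 56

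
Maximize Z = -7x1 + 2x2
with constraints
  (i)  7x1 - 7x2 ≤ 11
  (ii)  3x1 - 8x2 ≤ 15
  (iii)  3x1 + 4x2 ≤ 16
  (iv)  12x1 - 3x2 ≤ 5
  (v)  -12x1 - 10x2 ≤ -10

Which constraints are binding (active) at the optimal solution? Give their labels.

(iii) and (v)

Feasible corners and Z = -7x1 + 2x2:
  (68/57, 59/19) → Z = -122/57
  (-20/3, 9) → Z = 194/3
  (20/39, 5/13) → Z = -110/39

The maximum is at (-20/3, 9). Substituting into each constraint, equality holds for (iii) and (v); the remaining constraints have slack.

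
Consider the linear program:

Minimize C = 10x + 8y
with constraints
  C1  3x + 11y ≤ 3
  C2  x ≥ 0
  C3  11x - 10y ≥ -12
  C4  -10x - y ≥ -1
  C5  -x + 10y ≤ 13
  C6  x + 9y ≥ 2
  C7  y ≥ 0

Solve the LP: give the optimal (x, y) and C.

x = 0, y = 2/9, minimum C = 16/9

Vertices and C = 10x + 8y:
  (0, 3/11) → C = 24/11
  (8/107, 27/107) → C = 296/107
  (0, 2/9) → C = 16/9
  (7/89, 19/89) → C = 222/89

The binding constraints are x = 0 and x + 9y = 2.
Solving simultaneously gives x = 0, y = 2/9.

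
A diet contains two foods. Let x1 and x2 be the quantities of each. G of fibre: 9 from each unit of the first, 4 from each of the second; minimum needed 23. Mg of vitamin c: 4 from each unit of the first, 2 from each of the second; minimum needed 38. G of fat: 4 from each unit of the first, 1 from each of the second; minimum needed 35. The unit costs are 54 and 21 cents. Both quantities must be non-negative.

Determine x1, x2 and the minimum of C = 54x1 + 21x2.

Corner points and C = 54x1 + 21x2:
  (0, 35) → C = 735
  (19/2, 0) → C = 513
  (8, 3) → C = 495
The feasible region is unbounded (it extends along (0, 1), (1, 0)), but C strictly increases along every unbounded feasible direction, so there is no improving ray and the minimum is attained at a vertex.

The optimum lies where 4x1 + 2x2 = 38 and 4x1 + x2 = 35.
Solving simultaneously gives x1 = 8, x2 = 3.

x1 = 8, x2 = 3, minimum C = 495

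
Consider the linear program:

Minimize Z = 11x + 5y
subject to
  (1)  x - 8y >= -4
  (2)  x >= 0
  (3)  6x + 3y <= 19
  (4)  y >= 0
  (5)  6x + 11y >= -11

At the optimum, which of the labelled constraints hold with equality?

(2) and (4)

Vertices and Z = 11x + 5y:
  (0, 1/2) → Z = 5/2
  (140/51, 43/51) → Z = 585/17
  (0, 0) → Z = 0
  (19/6, 0) → Z = 209/6

The minimum is at (0, 0). Substituting into each constraint, equality holds for (2) and (4); the remaining constraints have slack.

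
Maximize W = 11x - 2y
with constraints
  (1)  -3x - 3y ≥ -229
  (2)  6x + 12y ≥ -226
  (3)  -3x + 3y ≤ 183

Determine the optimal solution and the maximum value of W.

x = 571/3, y = -114, maximum W = 6965/3

Vertices and W = 11x - 2y:
  (571/3, -114) → W = 6965/3
  (23/3, 206/3) → W = -53
  (-479/9, 70/9) → W = -601

At the optimal vertex, -3x - 3y = -229 and 6x + 12y = -226.
Solving simultaneously gives x = 571/3, y = -114.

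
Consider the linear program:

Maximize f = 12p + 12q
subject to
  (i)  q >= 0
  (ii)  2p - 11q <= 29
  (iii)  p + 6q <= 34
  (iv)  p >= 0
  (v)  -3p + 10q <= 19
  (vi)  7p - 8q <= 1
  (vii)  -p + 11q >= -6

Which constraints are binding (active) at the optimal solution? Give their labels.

Corner points and f = 12p + 12q:
  (0, 0) → f = 0
  (1/7, 0) → f = 12/7
  (0, 19/10) → f = 114/5
  (81/23, 68/23) → f = 1788/23

The maximum is at (81/23, 68/23). Substituting into each constraint, equality holds for (v) and (vi); the remaining constraints have slack.

(v) and (vi)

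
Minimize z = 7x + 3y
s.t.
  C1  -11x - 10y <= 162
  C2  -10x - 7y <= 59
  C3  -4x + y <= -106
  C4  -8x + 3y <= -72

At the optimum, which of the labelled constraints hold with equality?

C2 and C3

Extreme points and z = 7x + 3y:
  (544/23, -971/23) → z = 895/23
  (683/38, -648/19) → z = 47/2
  (123/2, 140) → z = 1701/2
The feasible region is unbounded (it extends along (3, 8), (10, -11)), but z strictly increases along every unbounded feasible direction, so there is no improving ray and the minimum is attained at a vertex.

The minimum is at (683/38, -648/19). Substituting into each constraint, equality holds for C2 and C3; the remaining constraints have slack.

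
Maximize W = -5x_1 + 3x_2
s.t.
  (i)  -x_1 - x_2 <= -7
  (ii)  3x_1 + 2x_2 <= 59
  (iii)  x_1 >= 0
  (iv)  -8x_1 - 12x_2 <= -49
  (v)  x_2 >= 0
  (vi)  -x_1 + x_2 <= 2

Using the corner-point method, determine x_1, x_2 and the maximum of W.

x_1 = 5/2, x_2 = 9/2, maximum W = 1

Corner points and W = -5x_1 + 3x_2:
  (7, 0) → W = -35
  (5/2, 9/2) → W = 1
  (59/3, 0) → W = -295/3
  (11, 13) → W = -16

At the optimal vertex, -x_1 - x_2 = -7 and -x_1 + x_2 = 2.
Solving simultaneously gives x_1 = 5/2, x_2 = 9/2.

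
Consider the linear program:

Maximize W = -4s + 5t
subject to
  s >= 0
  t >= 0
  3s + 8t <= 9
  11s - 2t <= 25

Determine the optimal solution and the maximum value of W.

s = 0, t = 9/8, maximum W = 45/8

Extreme points and W = -4s + 5t:
  (0, 0) → W = 0
  (0, 9/8) → W = 45/8
  (25/11, 0) → W = -100/11
  (109/47, 12/47) → W = -8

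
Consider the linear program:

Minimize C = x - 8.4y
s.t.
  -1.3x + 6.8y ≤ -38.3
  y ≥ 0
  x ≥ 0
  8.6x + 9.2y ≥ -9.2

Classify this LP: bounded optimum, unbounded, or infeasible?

unbounded

From the feasible point (383/13, 0), moving in the direction (6.8, 1.3) keeps every constraint satisfied while C decreases without bound.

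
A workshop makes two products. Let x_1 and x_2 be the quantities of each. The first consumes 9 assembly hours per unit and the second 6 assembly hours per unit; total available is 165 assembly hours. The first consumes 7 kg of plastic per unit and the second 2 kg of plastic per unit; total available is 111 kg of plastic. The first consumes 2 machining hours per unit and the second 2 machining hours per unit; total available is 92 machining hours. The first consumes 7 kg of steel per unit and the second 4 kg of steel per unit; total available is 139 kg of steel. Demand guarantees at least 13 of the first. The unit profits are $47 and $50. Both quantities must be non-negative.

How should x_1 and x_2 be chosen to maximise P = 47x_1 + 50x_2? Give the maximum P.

Corner points and P = 47x_1 + 50x_2:
  (111/7, 0) → P = 5217/7
  (13, 0) → P = 611
  (14, 13/2) → P = 983
  (13, 8) → P = 1011

The binding constraints are 9x_1 + 6x_2 = 165 and x_1 = 13.
Solving simultaneously gives x_1 = 13, x_2 = 8.

x_1 = 13, x_2 = 8, maximum P = 1011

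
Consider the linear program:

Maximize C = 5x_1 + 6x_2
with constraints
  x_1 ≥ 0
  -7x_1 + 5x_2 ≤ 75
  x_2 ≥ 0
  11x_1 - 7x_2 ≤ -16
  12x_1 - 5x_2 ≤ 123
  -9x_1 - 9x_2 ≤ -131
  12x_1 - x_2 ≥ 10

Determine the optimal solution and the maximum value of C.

x_1 = 198/5, x_2 = 1761/25, maximum C = 15516/25

Extreme points and C = 5x_1 + 6x_2:
  (198/5, 1761/25) → C = 15516/25
  (125/53, 970/53) → C = 6445/53
  (941/29, 1545/29) → C = 13975/29
  (773/162, 1585/162) → C = 13375/162
  (17/9, 38/3) → C = 769/9

The binding constraints are -7x_1 + 5x_2 = 75 and 12x_1 - 5x_2 = 123.
Solving simultaneously gives x_1 = 198/5, x_2 = 1761/25.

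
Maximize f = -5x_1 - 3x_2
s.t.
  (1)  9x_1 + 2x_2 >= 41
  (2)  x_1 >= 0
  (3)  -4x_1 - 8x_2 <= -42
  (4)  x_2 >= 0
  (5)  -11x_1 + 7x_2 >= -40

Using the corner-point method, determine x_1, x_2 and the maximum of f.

x_1 = 61/16, x_2 = 107/32, maximum f = -931/32

Corner points and f = -5x_1 - 3x_2:
  (0, 41/2) → f = -123/2
  (61/16, 107/32) → f = -931/32
  (307/58, 151/58) → f = -994/29
The feasible region is unbounded (it extends along (0, 1), (7, 11)), but f strictly decreases along every unbounded feasible direction, so there is no improving ray and the maximum is attained at a vertex.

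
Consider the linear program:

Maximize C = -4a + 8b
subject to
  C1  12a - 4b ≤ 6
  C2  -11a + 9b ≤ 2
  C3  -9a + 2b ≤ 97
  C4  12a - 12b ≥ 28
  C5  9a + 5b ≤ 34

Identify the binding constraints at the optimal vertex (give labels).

Extreme points and C = -4a + 8b:
  (-100/3, -203/2) → C = -2036/3
  (-5/12, -11/4) → C = -61/3
  (-869/59, -1049/59) → C = -4916/59
  (-23/2, -83/6) → C = -194/3

The maximum is at (-5/12, -11/4). Substituting into each constraint, equality holds for C1 and C4; the remaining constraints have slack.

C1 and C4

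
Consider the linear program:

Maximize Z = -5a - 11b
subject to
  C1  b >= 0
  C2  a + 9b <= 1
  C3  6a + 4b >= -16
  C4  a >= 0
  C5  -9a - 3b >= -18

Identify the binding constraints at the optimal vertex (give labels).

C1 and C4

Extreme points and Z = -5a - 11b:
  (1, 0) → Z = -5
  (0, 0) → Z = 0
  (0, 1/9) → Z = -11/9

The maximum is at (0, 0). Substituting into each constraint, equality holds for C1 and C4; the remaining constraints have slack.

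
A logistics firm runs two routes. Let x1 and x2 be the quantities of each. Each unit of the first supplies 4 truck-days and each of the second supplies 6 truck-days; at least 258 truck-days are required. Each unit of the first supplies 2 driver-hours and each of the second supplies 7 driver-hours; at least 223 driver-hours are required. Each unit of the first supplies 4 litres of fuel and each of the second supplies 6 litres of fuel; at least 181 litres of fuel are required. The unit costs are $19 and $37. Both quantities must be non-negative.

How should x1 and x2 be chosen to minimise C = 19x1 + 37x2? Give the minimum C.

Vertices and C = 19x1 + 37x2:
  (0, 43) → C = 1591
  (223/2, 0) → C = 4237/2
  (117/4, 47/2) → C = 5701/4
The feasible region is unbounded (it extends along (0, 1), (1, 0)), but C strictly increases along every unbounded feasible direction, so there is no improving ray and the minimum is attained at a vertex.

The binding constraints are 4x1 + 6x2 = 258 and 2x1 + 7x2 = 223.
Solving simultaneously gives x1 = 117/4, x2 = 47/2.

x1 = 117/4, x2 = 47/2, minimum C = 5701/4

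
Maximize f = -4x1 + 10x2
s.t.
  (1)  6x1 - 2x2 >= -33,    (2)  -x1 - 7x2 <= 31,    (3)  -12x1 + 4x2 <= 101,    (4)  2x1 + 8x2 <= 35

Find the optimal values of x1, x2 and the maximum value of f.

Vertices and f = -4x1 + 10x2:
  (-293/44, -153/44) → f = -179/22
  (-97/26, 69/13) → f = 68
  (493/6, -97/6) → f = -1471/3

x1 = -97/26, x2 = 69/13, maximum f = 68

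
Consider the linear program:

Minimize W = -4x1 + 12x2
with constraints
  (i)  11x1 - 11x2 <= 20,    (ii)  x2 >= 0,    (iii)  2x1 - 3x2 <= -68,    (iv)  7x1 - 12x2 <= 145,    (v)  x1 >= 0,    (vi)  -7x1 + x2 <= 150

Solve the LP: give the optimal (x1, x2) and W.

x1 = 0, x2 = 68/3, minimum W = 272

Extreme points and W = -4x1 + 12x2:
  (808/11, 788/11) → W = 6224/11
  (0, 68/3) → W = 272
  (0, 150) → W = 1800
The feasible region is unbounded (it extends along (1, 7), (1, 1)), but W strictly increases along every unbounded feasible direction, so there is no improving ray and the minimum is attained at a vertex.

At the optimal vertex, 2x1 - 3x2 = -68 and x1 = 0.
Solving simultaneously gives x1 = 0, x2 = 68/3.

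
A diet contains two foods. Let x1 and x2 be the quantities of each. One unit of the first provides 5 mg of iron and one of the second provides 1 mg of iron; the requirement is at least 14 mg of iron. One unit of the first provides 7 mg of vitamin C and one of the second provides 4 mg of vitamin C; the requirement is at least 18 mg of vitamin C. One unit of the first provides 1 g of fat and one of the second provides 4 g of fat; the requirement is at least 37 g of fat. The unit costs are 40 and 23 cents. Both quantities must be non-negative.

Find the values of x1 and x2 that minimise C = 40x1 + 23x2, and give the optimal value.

Feasible corners and C = 40x1 + 23x2:
  (0, 14) → C = 322
  (37, 0) → C = 1480
  (1, 9) → C = 247
The feasible region is unbounded (it extends along (0, 1), (1, 0)), but C strictly increases along every unbounded feasible direction, so there is no improving ray and the minimum is attained at a vertex.

The binding constraints are 5x1 + x2 = 14 and x1 + 4x2 = 37.
Solving simultaneously gives x1 = 1, x2 = 9.

x1 = 1, x2 = 9, minimum C = 247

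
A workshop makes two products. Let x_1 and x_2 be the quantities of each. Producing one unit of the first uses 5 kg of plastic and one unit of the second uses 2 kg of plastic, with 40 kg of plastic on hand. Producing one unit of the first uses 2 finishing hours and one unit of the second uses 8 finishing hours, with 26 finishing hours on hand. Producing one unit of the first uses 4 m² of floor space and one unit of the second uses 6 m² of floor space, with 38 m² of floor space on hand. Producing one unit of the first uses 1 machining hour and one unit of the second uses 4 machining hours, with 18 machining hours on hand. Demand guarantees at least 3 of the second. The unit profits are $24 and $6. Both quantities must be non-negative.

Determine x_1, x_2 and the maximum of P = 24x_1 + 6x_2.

Corner points and P = 24x_1 + 6x_2:
  (0, 13/4) → P = 39/2
  (0, 3) → P = 18
  (1, 3) → P = 42

The optimum lies where 2x_1 + 8x_2 = 26 and x_2 = 3.
Solving simultaneously gives x_1 = 1, x_2 = 3.

x_1 = 1, x_2 = 3, maximum P = 42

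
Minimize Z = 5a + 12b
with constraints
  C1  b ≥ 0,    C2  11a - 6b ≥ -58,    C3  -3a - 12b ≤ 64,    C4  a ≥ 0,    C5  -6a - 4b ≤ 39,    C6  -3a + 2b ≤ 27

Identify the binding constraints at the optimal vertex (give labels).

C1 and C4

Corner points and Z = 5a + 12b:
  (0, 0) → Z = 0
  (0, 29/3) → Z = 116
  (23/2, 123/4) → Z = 853/2
The feasible region is unbounded (it extends along (2, 3), (1, 0)), but Z strictly increases along every unbounded feasible direction, so there is no improving ray and the minimum is attained at a vertex.

The minimum is at (0, 0). Substituting into each constraint, equality holds for C1 and C4; the remaining constraints have slack.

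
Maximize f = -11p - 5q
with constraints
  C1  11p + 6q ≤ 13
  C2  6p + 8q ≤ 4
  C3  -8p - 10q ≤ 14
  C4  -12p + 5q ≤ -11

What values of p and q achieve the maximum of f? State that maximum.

Vertices and f = -11p - 5q:
  (20/13, -17/26) → f = -355/26
  (107/31, -129/31) → f = -532/31
  (6/7, -1/7) → f = -61/7
  (1/4, -8/5) → f = 21/4

p = 1/4, q = -8/5, maximum f = 21/4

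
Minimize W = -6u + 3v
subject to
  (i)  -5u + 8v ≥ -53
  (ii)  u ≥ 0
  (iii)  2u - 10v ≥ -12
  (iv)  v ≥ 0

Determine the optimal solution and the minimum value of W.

Feasible corners and W = -6u + 3v:
  (313/17, 83/17) → W = -1629/17
  (53/5, 0) → W = -318/5
  (0, 6/5) → W = 18/5
  (0, 0) → W = 0

At the optimal vertex, -5u + 8v = -53 and 2u - 10v = -12.
Solving simultaneously gives u = 313/17, v = 83/17.

u = 313/17, v = 83/17, minimum W = -1629/17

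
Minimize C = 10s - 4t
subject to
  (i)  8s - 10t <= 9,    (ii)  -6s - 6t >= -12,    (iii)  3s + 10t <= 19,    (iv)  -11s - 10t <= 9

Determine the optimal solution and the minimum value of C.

s = -7/2, t = 59/20, minimum C = -234/5

Extreme points and C = 10s - 4t:
  (29/18, 7/18) → C = 131/9
  (0, -9/10) → C = 18/5
  (1/7, 13/7) → C = -6
  (-7/2, 59/20) → C = -234/5

The optimum lies where 3s + 10t = 19 and -11s - 10t = 9.
Solving simultaneously gives s = -7/2, t = 59/20.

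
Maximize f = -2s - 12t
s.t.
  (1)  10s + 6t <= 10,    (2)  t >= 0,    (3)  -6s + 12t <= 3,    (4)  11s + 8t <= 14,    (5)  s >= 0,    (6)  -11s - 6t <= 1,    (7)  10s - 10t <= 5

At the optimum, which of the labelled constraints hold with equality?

Feasible corners and f = -2s - 12t:
  (17/26, 15/26) → f = -107/13
  (13/16, 5/16) → f = -43/8
  (0, 0) → f = 0
  (1/2, 0) → f = -1
  (0, 1/4) → f = -3

The maximum is at (0, 0). Substituting into each constraint, equality holds for (2) and (5); the remaining constraints have slack.

(2) and (5)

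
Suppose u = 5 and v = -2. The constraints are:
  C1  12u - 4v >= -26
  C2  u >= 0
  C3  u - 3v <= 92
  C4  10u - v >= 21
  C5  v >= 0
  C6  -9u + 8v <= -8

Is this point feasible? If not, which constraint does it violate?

not feasible — violates C5

Constraint C5: v = -2, which is not ≥ 0. All other constraints are satisfied.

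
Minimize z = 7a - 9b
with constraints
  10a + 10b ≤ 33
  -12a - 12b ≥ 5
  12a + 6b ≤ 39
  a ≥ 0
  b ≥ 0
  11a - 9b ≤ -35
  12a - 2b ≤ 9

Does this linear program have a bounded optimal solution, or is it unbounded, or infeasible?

The boundaries -12a - 12b = 5 and 11a - 9b = -35 meet at (-31/16, 73/48), but that point violates a ≥ 0. Every candidate vertex is excluded by some other constraint, so the feasible region is empty.

infeasible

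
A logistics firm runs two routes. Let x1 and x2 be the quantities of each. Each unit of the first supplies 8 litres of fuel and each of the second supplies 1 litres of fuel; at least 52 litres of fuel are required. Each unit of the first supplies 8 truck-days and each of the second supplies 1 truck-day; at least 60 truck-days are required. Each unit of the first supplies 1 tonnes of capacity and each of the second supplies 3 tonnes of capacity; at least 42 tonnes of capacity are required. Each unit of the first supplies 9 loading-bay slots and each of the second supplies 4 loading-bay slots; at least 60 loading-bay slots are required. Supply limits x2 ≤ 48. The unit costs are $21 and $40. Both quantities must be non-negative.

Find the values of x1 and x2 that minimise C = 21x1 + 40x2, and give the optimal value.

The feasible region is unbounded (it extends along (1, 0)), but C strictly increases along every unbounded feasible direction, so there is no improving ray and the minimum is attained at a vertex.

x1 = 6, x2 = 12, minimum C = 606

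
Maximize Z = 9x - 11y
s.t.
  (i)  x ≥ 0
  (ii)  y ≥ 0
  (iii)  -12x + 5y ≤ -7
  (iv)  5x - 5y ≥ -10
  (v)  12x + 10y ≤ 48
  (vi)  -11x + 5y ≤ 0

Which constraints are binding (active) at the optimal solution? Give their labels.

(ii) and (v)

Vertices and Z = 9x - 11y:
  (7/12, 0) → Z = 21/4
  (4, 0) → Z = 36
  (31/18, 41/15) → Z = -437/30

The maximum is at (4, 0). Substituting into each constraint, equality holds for (ii) and (v); the remaining constraints have slack.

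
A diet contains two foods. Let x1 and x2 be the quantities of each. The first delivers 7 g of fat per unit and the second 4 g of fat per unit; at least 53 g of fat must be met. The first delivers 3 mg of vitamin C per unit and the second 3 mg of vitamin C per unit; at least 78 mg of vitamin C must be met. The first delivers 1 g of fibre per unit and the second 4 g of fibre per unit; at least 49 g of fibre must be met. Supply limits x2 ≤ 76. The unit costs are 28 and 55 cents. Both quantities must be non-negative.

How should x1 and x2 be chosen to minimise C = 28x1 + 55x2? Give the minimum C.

Feasible corners and C = 28x1 + 55x2:
  (0, 26) → C = 1430
  (0, 76) → C = 4180
  (49, 0) → C = 1372
  (55/3, 23/3) → C = 935
The feasible region is unbounded (it extends along (1, 0)), but C strictly increases along every unbounded feasible direction, so there is no improving ray and the minimum is attained at a vertex.

The binding constraints are 3x1 + 3x2 = 78 and x1 + 4x2 = 49.
Solving simultaneously gives x1 = 55/3, x2 = 23/3.

x1 = 55/3, x2 = 23/3, minimum C = 935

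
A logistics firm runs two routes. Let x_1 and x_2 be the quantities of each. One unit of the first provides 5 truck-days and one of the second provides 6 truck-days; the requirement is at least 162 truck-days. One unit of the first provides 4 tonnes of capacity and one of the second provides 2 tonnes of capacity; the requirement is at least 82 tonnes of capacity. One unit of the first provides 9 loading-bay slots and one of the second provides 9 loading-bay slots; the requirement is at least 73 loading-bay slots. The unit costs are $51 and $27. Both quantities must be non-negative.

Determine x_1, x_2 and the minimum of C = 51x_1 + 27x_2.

The feasible region is unbounded (it extends along (0, 1), (1, 0)), but C strictly increases along every unbounded feasible direction, so there is no improving ray and the minimum is attained at a vertex.

x_1 = 12, x_2 = 17, minimum C = 1071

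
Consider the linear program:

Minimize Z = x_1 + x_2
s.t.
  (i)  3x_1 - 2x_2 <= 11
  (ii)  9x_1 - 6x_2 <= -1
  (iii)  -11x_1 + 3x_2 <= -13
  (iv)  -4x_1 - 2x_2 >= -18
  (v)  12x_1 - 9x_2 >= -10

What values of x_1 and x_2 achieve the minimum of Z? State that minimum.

x_1 = 27/13, x_2 = 128/39, minimum Z = 209/39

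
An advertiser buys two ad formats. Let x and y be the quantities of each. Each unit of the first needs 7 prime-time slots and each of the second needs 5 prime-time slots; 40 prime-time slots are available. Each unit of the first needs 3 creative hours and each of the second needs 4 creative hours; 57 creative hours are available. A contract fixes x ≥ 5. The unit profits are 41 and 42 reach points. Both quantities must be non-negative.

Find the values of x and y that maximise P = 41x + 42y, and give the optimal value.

Extreme points and P = 41x + 42y:
  (40/7, 0) → P = 1640/7
  (5, 0) → P = 205
  (5, 1) → P = 247

At the optimal vertex, 7x + 5y = 40 and x = 5.
Solving simultaneously gives x = 5, y = 1.

x = 5, y = 1, maximum P = 247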